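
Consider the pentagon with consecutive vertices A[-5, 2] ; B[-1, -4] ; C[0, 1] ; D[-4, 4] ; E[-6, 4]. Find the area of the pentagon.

Apply Gauss's area formula: 2A = Σ (x_i·y_{i+1} − x_{i+1}·y_i), indices taken mod 5.
Σ = (22) + (-1) + (4) + (8) + (8) = 41
Area = |Σ|/2 = 20.5.

20.5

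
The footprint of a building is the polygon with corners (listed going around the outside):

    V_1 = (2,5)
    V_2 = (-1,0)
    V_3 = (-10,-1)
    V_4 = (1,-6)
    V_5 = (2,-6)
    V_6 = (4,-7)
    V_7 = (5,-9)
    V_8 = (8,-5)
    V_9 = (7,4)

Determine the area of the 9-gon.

Apply Gauss's area formula: 2A = Σ (x_i·y_{i+1} − x_{i+1}·y_i), indices taken mod 9.
Σ = (5) + (1) + (61) + (6) + (10) + (-1) + (47) + (67) + (27) = 223
Area = |Σ|/2 = 111.5.

111.5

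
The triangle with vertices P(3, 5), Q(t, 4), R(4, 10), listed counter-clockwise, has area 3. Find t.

4

The doubled signed area Σ (x_i y_{i+1} − x_{i+1} y_i) is linear in t.
With t=0 it equals -14; the coefficient of t is 5 (from the two edges through Q).
So 5·t + -14 = 2·3 = 6 ⇒ t = 4.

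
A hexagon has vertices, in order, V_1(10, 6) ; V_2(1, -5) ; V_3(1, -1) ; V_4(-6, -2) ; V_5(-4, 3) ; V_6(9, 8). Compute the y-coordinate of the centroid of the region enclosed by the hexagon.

365/171

Apply Gauss's area formula. First the cross-terms c_i = x_i·y_{i+1} − x_{i+1}·y_i:
  -56, 4, -8, -26, -59, -26  ⇒  2A = -171, A = -85.5.
Then Σ (y_i + y_{i+1})·c_i = -1095, so ȳ = -1095 / (6·(-85.5)) = 365/171.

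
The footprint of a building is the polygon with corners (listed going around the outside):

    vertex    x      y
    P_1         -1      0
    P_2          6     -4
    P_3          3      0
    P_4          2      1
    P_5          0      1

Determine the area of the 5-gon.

11

Apply the shoelace formula: 2A = Σ (x_i·y_{i+1} − x_{i+1}·y_i), indices taken mod 5.
Cross-terms: 4, 12, 3, 2, 1  ⇒  Σ = 22
Area = |Σ|/2 = 11.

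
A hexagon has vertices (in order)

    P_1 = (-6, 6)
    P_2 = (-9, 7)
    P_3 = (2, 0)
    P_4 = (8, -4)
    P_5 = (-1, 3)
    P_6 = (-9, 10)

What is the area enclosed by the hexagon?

Apply Gauss's area formula: 2A = Σ (x_i·y_{i+1} − x_{i+1}·y_i), indices taken mod 6.
P_1→P_2: (-6)(7) − (-9)(6) = 12
P_2→P_3: (-9)(0) − (2)(7) = -14
P_3→P_4: (2)(-4) − (8)(0) = -8
P_4→P_5: (8)(3) − (-1)(-4) = 20
P_5→P_6: (-1)(10) − (-9)(3) = 17
P_6→P_1: (-9)(6) − (-6)(10) = 6
Σ = 33
Area = |Σ|/2 = 16.5.

16.5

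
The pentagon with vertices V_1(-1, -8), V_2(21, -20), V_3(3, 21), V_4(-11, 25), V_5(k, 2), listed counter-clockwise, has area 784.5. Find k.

The doubled signed area Σ (x_i y_{i+1} − x_{i+1} y_i) is linear in k.
With k=0 it equals 975; the coefficient of k is -33 (from the two edges through V_5).
So -33·k + 975 = 2·784.5 = 1569 ⇒ k = -18.

-18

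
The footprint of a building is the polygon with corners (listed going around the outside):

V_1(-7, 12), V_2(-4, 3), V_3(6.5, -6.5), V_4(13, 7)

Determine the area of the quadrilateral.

184.25

Apply the surveyor's formula: 2A = Σ (x_i·y_{i+1} − x_{i+1}·y_i), indices taken mod 4.
Σ = (27) + (6.5) + (130) + (205) = 368.5
Area = |Σ|/2 = 184.25.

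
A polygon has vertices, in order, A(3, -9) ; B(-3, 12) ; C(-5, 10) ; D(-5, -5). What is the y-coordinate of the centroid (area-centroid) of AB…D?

37/87

Apply the shoelace formula. First the cross-terms c_i = x_i·y_{i+1} − x_{i+1}·y_i:
  9, 30, 75, 60  ⇒  2A = 174, A = 87.
Then Σ (y_i + y_{i+1})·c_i = 222, so ȳ = 222 / (6·87) = 37/87.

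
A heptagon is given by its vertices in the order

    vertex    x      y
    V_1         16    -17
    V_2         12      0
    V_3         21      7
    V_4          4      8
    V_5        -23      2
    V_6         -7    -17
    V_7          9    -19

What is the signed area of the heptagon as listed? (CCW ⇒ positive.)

Apply Gauss's area formula: 2A = Σ (x_i·y_{i+1} − x_{i+1}·y_i), indices taken mod 7.
Σ = (204) + (84) + (140) + (192) + (405) + (286) + (151) = 1462
Signed area = Σ/2 = 731 (positive ⇒ counter-clockwise traversal).

731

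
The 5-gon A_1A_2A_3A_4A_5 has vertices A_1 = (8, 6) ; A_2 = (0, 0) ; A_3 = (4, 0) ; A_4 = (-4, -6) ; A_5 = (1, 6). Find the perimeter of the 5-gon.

|A_1A_2| = √((-8)² + (-6)²) = √100 = 10
|A_2A_3| = √((4)² + (0)²) = √16 = 4
|A_3A_4| = √((-8)² + (-6)²) = √100 = 10
|A_4A_5| = √((5)² + (12)²) = √169 = 13
|A_5A_1| = √((7)² + (0)²) = √49 = 7
Perimeter = 10 + 4 + 10 + 13 + 7 = 44.

44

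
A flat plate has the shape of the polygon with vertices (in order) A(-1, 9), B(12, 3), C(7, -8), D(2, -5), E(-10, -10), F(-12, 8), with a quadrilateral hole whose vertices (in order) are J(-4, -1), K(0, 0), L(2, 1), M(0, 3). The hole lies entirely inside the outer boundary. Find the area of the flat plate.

Outer boundary:
Apply the shoelace formula: 2A = Σ (x_i·y_{i+1} − x_{i+1}·y_i), indices taken mod 6.
Σ = (-111) + (-117) + (-19) + (-70) + (-200) + (-100) = -617
Area = |Σ|/2 = 308.5.
Hole:
Apply Gauss's area formula: 2A = Σ (x_i·y_{i+1} − x_{i+1}·y_i), indices taken mod 4.
J→K: (-4)(0) − (0)(-1) = 0
K→L: (0)(1) − (2)(0) = 0
L→M: (2)(3) − (0)(1) = 6
M→J: (0)(-1) − (-4)(3) = 12
Σ = 18
Area = |Σ|/2 = 9.
Net area = 308.5 − 9 = 299.5.

299.5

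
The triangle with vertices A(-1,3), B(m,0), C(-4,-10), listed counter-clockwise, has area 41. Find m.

Write out the shoelace sum; only the two edges meeting at B involve m:
2·Area = [((-1)·0 − m·3) + (m·(-10) − (-4)·0)] + -22
       = -13·m + -22 = 82
⇒ m = -8.

-8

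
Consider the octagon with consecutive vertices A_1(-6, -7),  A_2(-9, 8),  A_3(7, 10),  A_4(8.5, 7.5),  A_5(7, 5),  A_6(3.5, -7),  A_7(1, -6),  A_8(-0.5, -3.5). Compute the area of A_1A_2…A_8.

Apply the shoelace (surveyor's) formula: 2A = Σ (x_i·y_{i+1} − x_{i+1}·y_i), indices taken mod 8.
A_1→A_2: (-6)(8) − (-9)(-7) = -111
A_2→A_3: (-9)(10) − (7)(8) = -146
A_3→A_4: (7)(7.5) − (8.5)(10) = -32.5
A_4→A_5: (8.5)(5) − (7)(7.5) = -10
A_5→A_6: (7)(-7) − (3.5)(5) = -66.5
A_6→A_7: (3.5)(-6) − (1)(-7) = -14
A_7→A_8: (1)(-3.5) − (-0.5)(-6) = -6.5
A_8→A_1: (-0.5)(-7) − (-6)(-3.5) = -17.5
Σ = -404
Area = |Σ|/2 = 202.

202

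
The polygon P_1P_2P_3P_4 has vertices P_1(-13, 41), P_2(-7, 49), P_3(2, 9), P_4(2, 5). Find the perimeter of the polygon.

94

|P_1P_2| = √((6)² + (8)²) = √100 = 10
|P_2P_3| = √((9)² + (-40)²) = √1681 = 41
|P_3P_4| = √((0)² + (-4)²) = √16 = 4
|P_4P_1| = √((-15)² + (36)²) = √1521 = 39
Perimeter = 10 + 41 + 4 + 39 = 94.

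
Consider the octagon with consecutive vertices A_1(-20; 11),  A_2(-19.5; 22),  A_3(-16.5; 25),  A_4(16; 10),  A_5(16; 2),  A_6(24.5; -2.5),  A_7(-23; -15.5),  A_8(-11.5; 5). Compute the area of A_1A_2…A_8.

A_1→A_2: (-20)(22) − (-19.5)(11) = -225.5
A_2→A_3: (-19.5)(25) − (-16.5)(22) = -124.5
A_3→A_4: (-16.5)(10) − (16)(25) = -565
A_4→A_5: (16)(2) − (16)(10) = -128
A_5→A_6: (16)(-2.5) − (24.5)(2) = -89
A_6→A_7: (24.5)(-15.5) − (-23)(-2.5) = -437.25
A_7→A_8: (-23)(5) − (-11.5)(-15.5) = -293.25
A_8→A_1: (-11.5)(11) − (-20)(5) = -26.5
Σ = -1889
Area = |Σ|/2 = 944.5.

944.5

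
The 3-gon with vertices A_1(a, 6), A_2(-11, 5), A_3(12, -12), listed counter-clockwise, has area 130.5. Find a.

3

Write out the shoelace sum; only the two edges meeting at A_1 involve a:
2·Area = [(12·6 − a·(-12)) + (a·5 − (-11)·6)] + 72
       = 17·a + 210 = 261
⇒ a = 3.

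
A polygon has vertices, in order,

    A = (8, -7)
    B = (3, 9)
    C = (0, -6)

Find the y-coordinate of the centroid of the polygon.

Apply Gauss's area formula. First the cross-terms c_i = x_i·y_{i+1} − x_{i+1}·y_i:
  93, -18, 48  ⇒  2A = 123, A = 61.5.
Then Σ (y_i + y_{i+1})·c_i = -492, so ȳ = -492 / (6·61.5) = -4/3.

-4/3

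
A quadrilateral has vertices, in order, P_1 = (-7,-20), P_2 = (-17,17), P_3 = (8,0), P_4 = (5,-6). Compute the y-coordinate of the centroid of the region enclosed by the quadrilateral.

Apply Gauss's area formula. First the cross-terms c_i = x_i·y_{i+1} − x_{i+1}·y_i:
  -459, -136, -48, -142  ⇒  2A = -785, A = -392.5.
Then Σ (y_i + y_{i+1})·c_i = 3045, so ȳ = 3045 / (6·(-392.5)) = -203/157.

-203/157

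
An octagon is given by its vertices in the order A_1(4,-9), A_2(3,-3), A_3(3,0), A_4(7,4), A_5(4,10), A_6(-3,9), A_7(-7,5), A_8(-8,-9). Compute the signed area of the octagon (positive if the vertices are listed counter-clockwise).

Apply the shoelace (surveyor's) formula: 2A = Σ (x_i·y_{i+1} − x_{i+1}·y_i), indices taken mod 8.
A_1→A_2: (4)(-3) − (3)(-9) = 15
A_2→A_3: (3)(0) − (3)(-3) = 9
A_3→A_4: (3)(4) − (7)(0) = 12
A_4→A_5: (7)(10) − (4)(4) = 54
A_5→A_6: (4)(9) − (-3)(10) = 66
A_6→A_7: (-3)(5) − (-7)(9) = 48
A_7→A_8: (-7)(-9) − (-8)(5) = 103
A_8→A_1: (-8)(-9) − (4)(-9) = 108
Σ = 415
Signed area = Σ/2 = 207.5 (positive ⇒ counter-clockwise traversal).

207.5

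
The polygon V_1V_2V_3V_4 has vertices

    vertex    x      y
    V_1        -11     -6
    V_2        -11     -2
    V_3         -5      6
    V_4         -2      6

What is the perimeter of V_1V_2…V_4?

32

|V_1V_2| = √((0)² + (4)²) = √16 = 4
|V_2V_3| = √((6)² + (8)²) = √100 = 10
|V_3V_4| = √((3)² + (0)²) = √9 = 3
|V_4V_1| = √((-9)² + (-12)²) = √225 = 15
Perimeter = 4 + 10 + 3 + 15 = 32.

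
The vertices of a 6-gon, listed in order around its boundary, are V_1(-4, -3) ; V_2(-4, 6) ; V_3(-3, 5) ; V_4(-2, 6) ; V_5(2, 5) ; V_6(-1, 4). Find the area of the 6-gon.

Σ = (-36) + (-2) + (-8) + (-22) + (13) + (19) = -36
Area = |Σ|/2 = 18.

18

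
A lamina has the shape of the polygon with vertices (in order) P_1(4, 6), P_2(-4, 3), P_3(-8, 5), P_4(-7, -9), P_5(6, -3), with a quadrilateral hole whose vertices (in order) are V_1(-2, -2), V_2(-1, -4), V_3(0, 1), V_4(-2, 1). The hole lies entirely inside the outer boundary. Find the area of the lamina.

128.5

Outer boundary:
Cross-terms: 36, 4, 107, 75, 48  ⇒  Σ = 270
Area = |Σ|/2 = 135.
Hole:
Σ = (6) + (-1) + (2) + (6) = 13
Area = |Σ|/2 = 6.5.
Net area = 135 − 6.5 = 128.5.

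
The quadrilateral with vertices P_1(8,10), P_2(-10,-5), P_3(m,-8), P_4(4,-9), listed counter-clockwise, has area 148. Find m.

-3

The doubled signed area Σ (x_i y_{i+1} − x_{i+1} y_i) is linear in m.
With m=0 it equals 284; the coefficient of m is -4 (from the two edges through P_3).
So -4·m + 284 = 2·148 = 296 ⇒ m = -3.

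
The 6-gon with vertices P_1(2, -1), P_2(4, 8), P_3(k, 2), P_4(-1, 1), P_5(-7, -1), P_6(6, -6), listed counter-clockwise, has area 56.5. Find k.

The doubled signed area Σ (x_i y_{i+1} − x_{i+1} y_i) is linear in k.
With k=0 it equals 92; the coefficient of k is -7 (from the two edges through P_3).
So -7·k + 92 = 2·56.5 = 113 ⇒ k = -3.

-3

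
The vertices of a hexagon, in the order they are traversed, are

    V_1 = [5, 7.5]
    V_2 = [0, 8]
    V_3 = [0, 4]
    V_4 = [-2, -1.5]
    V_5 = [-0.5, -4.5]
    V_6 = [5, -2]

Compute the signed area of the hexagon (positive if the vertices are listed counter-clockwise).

63.625

Apply the shoelace formula: 2A = Σ (x_i·y_{i+1} − x_{i+1}·y_i), indices taken mod 6.
Σ = (40) + (0) + (8) + (8.25) + (23.5) + (47.5) = 127.25
Signed area = Σ/2 = 63.625 (positive ⇒ counter-clockwise traversal).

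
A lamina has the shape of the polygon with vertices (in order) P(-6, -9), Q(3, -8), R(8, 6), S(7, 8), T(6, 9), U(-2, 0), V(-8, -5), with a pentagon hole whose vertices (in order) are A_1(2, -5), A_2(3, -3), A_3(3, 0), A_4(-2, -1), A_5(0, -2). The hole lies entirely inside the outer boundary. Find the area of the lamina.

120.5

Outer boundary:
Apply the shoelace formula: 2A = Σ (x_i·y_{i+1} − x_{i+1}·y_i), indices taken mod 7.
Σ = (75) + (82) + (22) + (15) + (18) + (10) + (42) = 264
Area = |Σ|/2 = 132.
Hole:
Apply the shoelace (surveyor's) formula: 2A = Σ (x_i·y_{i+1} − x_{i+1}·y_i), indices taken mod 5.
Σ = (9) + (9) + (-3) + (4) + (4) = 23
Area = |Σ|/2 = 11.5.
Net area = 132 − 11.5 = 120.5.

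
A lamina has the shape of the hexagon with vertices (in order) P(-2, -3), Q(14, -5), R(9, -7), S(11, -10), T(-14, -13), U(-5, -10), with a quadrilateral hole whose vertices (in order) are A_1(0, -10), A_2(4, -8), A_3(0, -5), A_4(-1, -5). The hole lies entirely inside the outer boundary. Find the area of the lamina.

Outer boundary:
Apply the surveyor's formula: 2A = Σ (x_i·y_{i+1} − x_{i+1}·y_i), indices taken mod 6.
Σ = (52) + (-53) + (-13) + (-283) + (75) + (-5) = -227
Area = |Σ|/2 = 113.5.
Hole:
Σ = (40) + (-20) + (-5) + (10) = 25
Area = |Σ|/2 = 12.5.
Net area = 113.5 − 12.5 = 101.

101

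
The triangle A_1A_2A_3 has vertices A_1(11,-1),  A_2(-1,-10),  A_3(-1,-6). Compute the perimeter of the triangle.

|A_1A_2| = √((-12)² + (-9)²) = √225 = 15
|A_2A_3| = √((0)² + (4)²) = √16 = 4
|A_3A_1| = √((12)² + (5)²) = √169 = 13
Perimeter = 15 + 4 + 13 = 32.

32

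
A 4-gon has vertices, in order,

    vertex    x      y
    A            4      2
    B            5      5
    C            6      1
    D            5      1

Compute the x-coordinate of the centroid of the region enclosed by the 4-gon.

5

Apply the shoelace (surveyor's) formula. First the cross-terms c_i = x_i·y_{i+1} − x_{i+1}·y_i:
  10, -25, 1, 6  ⇒  2A = -8, A = -4.
Then Σ (x_i + x_{i+1})·c_i = -120, so x̄ = -120 / (6·(-4)) = 5.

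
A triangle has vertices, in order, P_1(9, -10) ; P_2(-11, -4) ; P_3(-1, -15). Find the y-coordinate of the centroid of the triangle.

-29/3

Apply the surveyor's formula. First the cross-terms c_i = x_i·y_{i+1} − x_{i+1}·y_i:
  -146, 161, 145  ⇒  2A = 160, A = 80.
Then Σ (y_i + y_{i+1})·c_i = -4640, so ȳ = -4640 / (6·80) = -29/3.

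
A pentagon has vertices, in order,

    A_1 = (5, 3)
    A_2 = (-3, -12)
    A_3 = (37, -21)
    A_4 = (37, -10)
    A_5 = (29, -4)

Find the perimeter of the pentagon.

104

|A_1A_2| = √((-8)² + (-15)²) = √289 = 17
|A_2A_3| = √((40)² + (-9)²) = √1681 = 41
|A_3A_4| = √((0)² + (11)²) = √121 = 11
|A_4A_5| = √((-8)² + (6)²) = √100 = 10
|A_5A_1| = √((-24)² + (7)²) = √625 = 25
Perimeter = 17 + 41 + 11 + 10 + 25 = 104.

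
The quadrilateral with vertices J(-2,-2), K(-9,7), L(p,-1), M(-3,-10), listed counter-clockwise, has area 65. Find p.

The doubled signed area Σ (x_i y_{i+1} − x_{i+1} y_i) is linear in p.
With p=0 it equals -40; the coefficient of p is -17 (from the two edges through L).
So -17·p + -40 = 2·65 = 130 ⇒ p = -10.

-10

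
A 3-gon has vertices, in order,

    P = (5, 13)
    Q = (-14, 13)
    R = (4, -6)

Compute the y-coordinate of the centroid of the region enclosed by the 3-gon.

Apply the surveyor's formula. First the cross-terms c_i = x_i·y_{i+1} − x_{i+1}·y_i:
  247, 32, 82  ⇒  2A = 361, A = 180.5.
Then Σ (y_i + y_{i+1})·c_i = 7220, so ȳ = 7220 / (6·180.5) = 20/3.

20/3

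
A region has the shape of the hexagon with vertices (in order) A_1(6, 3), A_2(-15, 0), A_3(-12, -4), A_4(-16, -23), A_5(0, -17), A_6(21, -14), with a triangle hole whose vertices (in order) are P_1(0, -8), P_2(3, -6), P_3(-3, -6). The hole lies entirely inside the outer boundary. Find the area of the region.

Outer boundary:
Apply the shoelace (surveyor's) formula: 2A = Σ (x_i·y_{i+1} − x_{i+1}·y_i), indices taken mod 6.
Σ = (45) + (60) + (212) + (272) + (357) + (147) = 1093
Area = |Σ|/2 = 546.5.
Hole:
Σ = (24) + (-36) + (24) = 12
Area = |Σ|/2 = 6.
Net area = 546.5 − 6 = 540.5.

540.5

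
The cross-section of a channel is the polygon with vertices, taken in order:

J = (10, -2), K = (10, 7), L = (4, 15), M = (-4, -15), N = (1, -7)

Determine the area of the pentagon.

161.5

Apply Gauss's area formula: 2A = Σ (x_i·y_{i+1} − x_{i+1}·y_i), indices taken mod 5.
Σ = (90) + (122) + (0) + (43) + (68) = 323
Area = |Σ|/2 = 161.5.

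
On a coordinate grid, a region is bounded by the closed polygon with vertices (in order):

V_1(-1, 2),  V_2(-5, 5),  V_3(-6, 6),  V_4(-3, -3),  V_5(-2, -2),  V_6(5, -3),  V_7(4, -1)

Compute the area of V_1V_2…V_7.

35.5

Apply the shoelace (surveyor's) formula: 2A = Σ (x_i·y_{i+1} − x_{i+1}·y_i), indices taken mod 7.
Σ = (5) + (0) + (36) + (0) + (16) + (7) + (7) = 71
Area = |Σ|/2 = 35.5.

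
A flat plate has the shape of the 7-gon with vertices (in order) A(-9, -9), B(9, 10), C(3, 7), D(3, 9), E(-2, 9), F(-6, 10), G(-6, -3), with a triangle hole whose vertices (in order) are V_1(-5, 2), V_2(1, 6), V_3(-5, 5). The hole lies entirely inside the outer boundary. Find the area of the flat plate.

98

Outer boundary:
Apply the shoelace formula: 2A = Σ (x_i·y_{i+1} − x_{i+1}·y_i), indices taken mod 7.
Σ = (-9) + (33) + (6) + (45) + (34) + (78) + (27) = 214
Area = |Σ|/2 = 107.
Hole:
Σ = (-32) + (35) + (15) = 18
Area = |Σ|/2 = 9.
Net area = 107 − 9 = 98.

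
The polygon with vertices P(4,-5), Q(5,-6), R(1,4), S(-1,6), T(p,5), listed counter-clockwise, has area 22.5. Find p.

-3

Write out the shoelace sum; only the two edges meeting at T involve p:
2·Area = [((-1)·5 − p·6) + (p·(-5) − 4·5)] + 37
       = -11·p + 12 = 45
⇒ p = -3.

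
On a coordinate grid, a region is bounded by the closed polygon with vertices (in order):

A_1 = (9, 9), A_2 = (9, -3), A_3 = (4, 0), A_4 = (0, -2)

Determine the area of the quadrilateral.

Σ = (-108) + (12) + (-8) + (18) = -86
Area = |Σ|/2 = 43.

43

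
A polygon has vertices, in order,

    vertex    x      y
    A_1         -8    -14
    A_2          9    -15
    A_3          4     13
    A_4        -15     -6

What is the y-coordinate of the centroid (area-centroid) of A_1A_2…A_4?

-353/84

Apply the shoelace formula. First the cross-terms c_i = x_i·y_{i+1} − x_{i+1}·y_i:
  246, 177, 171, 162  ⇒  2A = 756, A = 378.
Then Σ (y_i + y_{i+1})·c_i = -9531, so ȳ = -9531 / (6·378) = -353/84.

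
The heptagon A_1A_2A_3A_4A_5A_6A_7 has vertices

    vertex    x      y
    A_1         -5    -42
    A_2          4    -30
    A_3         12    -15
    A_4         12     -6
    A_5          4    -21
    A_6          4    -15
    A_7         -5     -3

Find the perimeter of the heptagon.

118

|A_1A_2| = √((9)² + (12)²) = √225 = 15
|A_2A_3| = √((8)² + (15)²) = √289 = 17
|A_3A_4| = √((0)² + (9)²) = √81 = 9
|A_4A_5| = √((-8)² + (-15)²) = √289 = 17
|A_5A_6| = √((0)² + (6)²) = √36 = 6
|A_6A_7| = √((-9)² + (12)²) = √225 = 15
|A_7A_1| = √((0)² + (-39)²) = √1521 = 39
Perimeter = 15 + 17 + 9 + 17 + 6 + 15 + 39 = 118.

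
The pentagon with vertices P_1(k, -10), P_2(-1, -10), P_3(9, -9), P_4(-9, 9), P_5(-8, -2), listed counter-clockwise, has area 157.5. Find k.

-7

Write out the shoelace sum; only the two edges meeting at P_1 involve k:
2·Area = [((-8)·(-10) − k·(-2)) + (k·(-10) − (-1)·(-10))] + 189
       = -8·k + 259 = 315
⇒ k = -7.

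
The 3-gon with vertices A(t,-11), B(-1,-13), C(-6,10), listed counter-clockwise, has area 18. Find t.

Write out the shoelace sum; only the two edges meeting at A involve t:
2·Area = [((-6)·(-11) − t·10) + (t·(-13) − (-1)·(-11))] + -88
       = -23·t + -33 = 36
⇒ t = -3.

-3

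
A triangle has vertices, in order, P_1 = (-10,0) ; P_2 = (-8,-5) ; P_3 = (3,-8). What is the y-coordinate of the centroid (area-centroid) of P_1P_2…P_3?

-13/3

Apply the shoelace formula. First the cross-terms c_i = x_i·y_{i+1} − x_{i+1}·y_i:
  50, 79, -80  ⇒  2A = 49, A = 24.5.
Then Σ (y_i + y_{i+1})·c_i = -637, so ȳ = -637 / (6·24.5) = -13/3.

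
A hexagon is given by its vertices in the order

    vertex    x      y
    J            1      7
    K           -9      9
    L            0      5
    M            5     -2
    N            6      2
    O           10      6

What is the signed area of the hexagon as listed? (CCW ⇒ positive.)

52

Σ = (72) + (-45) + (-25) + (22) + (16) + (64) = 104
Signed area = Σ/2 = 52 (positive ⇒ counter-clockwise traversal).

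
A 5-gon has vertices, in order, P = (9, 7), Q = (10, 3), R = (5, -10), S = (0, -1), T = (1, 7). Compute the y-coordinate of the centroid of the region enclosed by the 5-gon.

58/109

Apply Gauss's area formula. First the cross-terms c_i = x_i·y_{i+1} − x_{i+1}·y_i:
  -43, -115, -5, 1, -56  ⇒  2A = -218, A = -109.
Then Σ (y_i + y_{i+1})·c_i = -348, so ȳ = -348 / (6·(-109)) = 58/109.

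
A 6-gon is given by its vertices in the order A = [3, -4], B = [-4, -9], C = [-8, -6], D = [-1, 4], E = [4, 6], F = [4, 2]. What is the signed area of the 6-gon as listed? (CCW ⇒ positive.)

-94.5

Σ = (-43) + (-48) + (-38) + (-22) + (-16) + (-22) = -189
Signed area = Σ/2 = -94.5 (negative ⇒ clockwise traversal).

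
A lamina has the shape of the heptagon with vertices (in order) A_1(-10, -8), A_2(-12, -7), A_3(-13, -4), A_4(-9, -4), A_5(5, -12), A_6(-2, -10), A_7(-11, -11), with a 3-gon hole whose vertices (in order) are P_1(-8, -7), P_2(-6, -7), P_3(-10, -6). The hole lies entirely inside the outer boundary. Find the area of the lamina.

53.5

Outer boundary:
Apply Gauss's area formula: 2A = Σ (x_i·y_{i+1} − x_{i+1}·y_i), indices taken mod 7.
Σ = (-26) + (-43) + (16) + (128) + (-74) + (-88) + (-22) = -109
Area = |Σ|/2 = 54.5.
Hole:
Apply the shoelace (surveyor's) formula: 2A = Σ (x_i·y_{i+1} − x_{i+1}·y_i), indices taken mod 3.
Σ = (14) + (-34) + (22) = 2
Area = |Σ|/2 = 1.
Net area = 54.5 − 1 = 53.5.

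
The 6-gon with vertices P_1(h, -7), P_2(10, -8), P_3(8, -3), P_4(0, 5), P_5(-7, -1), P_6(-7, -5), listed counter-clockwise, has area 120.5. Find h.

Write out the shoelace sum; only the two edges meeting at P_1 involve h:
2·Area = [((-7)·(-7) − h·(-5)) + (h·(-8) − 10·(-7))] + 137
       = -3·h + 256 = 241
⇒ h = 5.

5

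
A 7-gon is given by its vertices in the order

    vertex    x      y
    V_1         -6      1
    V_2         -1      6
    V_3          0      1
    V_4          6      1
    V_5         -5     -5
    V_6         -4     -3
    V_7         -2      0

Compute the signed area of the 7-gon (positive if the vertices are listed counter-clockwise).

Apply Gauss's area formula: 2A = Σ (x_i·y_{i+1} − x_{i+1}·y_i), indices taken mod 7.
Σ = (-35) + (-1) + (-6) + (-25) + (-5) + (-6) + (-2) = -80
Signed area = Σ/2 = -40 (negative ⇒ clockwise traversal).

-40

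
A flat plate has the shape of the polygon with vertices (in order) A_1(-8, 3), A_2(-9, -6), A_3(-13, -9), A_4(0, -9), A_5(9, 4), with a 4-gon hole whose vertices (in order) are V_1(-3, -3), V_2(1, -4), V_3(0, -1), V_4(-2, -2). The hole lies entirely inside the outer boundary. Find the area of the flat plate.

161.5

Outer boundary:
Apply the shoelace (surveyor's) formula: 2A = Σ (x_i·y_{i+1} − x_{i+1}·y_i), indices taken mod 5.
Σ = (75) + (3) + (117) + (81) + (59) = 335
Area = |Σ|/2 = 167.5.
Hole:
Apply Gauss's area formula: 2A = Σ (x_i·y_{i+1} − x_{i+1}·y_i), indices taken mod 4.
Cross-terms: 15, -1, -2, 0  ⇒  Σ = 12
Area = |Σ|/2 = 6.
Net area = 167.5 − 6 = 161.5.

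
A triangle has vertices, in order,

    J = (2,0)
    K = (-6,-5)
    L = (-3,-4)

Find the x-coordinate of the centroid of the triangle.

Apply the shoelace (surveyor's) formula. First the cross-terms c_i = x_i·y_{i+1} − x_{i+1}·y_i:
  -10, 9, 8  ⇒  2A = 7, A = 3.5.
Then Σ (x_i + x_{i+1})·c_i = -49, so x̄ = -49 / (6·3.5) = -7/3.

-7/3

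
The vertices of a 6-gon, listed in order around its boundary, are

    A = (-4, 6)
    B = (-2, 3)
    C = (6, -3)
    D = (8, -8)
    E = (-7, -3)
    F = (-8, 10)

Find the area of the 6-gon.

Apply the shoelace (surveyor's) formula: 2A = Σ (x_i·y_{i+1} − x_{i+1}·y_i), indices taken mod 6.
A→B: (-4)(3) − (-2)(6) = 0
B→C: (-2)(-3) − (6)(3) = -12
C→D: (6)(-8) − (8)(-3) = -24
D→E: (8)(-3) − (-7)(-8) = -80
E→F: (-7)(10) − (-8)(-3) = -94
F→A: (-8)(6) − (-4)(10) = -8
Σ = -218
Area = |Σ|/2 = 109.

109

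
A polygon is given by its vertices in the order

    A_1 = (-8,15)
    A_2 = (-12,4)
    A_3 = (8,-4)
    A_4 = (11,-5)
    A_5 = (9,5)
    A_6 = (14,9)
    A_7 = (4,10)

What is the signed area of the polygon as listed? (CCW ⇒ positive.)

261.5

Apply Gauss's area formula: 2A = Σ (x_i·y_{i+1} − x_{i+1}·y_i), indices taken mod 7.
Σ = (148) + (16) + (4) + (100) + (11) + (104) + (140) = 523
Signed area = Σ/2 = 261.5 (positive ⇒ counter-clockwise traversal).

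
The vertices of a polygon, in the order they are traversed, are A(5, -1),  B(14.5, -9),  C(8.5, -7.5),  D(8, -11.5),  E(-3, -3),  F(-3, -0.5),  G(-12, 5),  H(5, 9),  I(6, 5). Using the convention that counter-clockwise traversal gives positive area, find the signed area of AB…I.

Cross-terms: -30.5, -32.25, -37.75, -58.5, -7.5, -21, -133, -29, -31  ⇒  Σ = -380.5
Signed area = Σ/2 = -190.25 (negative ⇒ clockwise traversal).

-190.25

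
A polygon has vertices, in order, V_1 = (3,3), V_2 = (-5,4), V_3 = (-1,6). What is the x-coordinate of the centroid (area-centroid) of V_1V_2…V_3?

Apply the shoelace formula. First the cross-terms c_i = x_i·y_{i+1} − x_{i+1}·y_i:
  27, -26, -21  ⇒  2A = -20, A = -10.
Then Σ (x_i + x_{i+1})·c_i = 60, so x̄ = 60 / (6·(-10)) = -1.

-1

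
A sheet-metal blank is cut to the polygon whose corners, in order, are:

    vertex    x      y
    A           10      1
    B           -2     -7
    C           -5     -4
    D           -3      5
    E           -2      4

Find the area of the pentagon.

88

Σ = (-68) + (-27) + (-37) + (-2) + (-42) = -176
Area = |Σ|/2 = 88.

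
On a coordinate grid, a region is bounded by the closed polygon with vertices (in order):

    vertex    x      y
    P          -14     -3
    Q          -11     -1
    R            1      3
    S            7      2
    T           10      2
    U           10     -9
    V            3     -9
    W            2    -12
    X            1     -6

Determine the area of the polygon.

177

Cross-terms: -19, -32, -19, -6, -110, -63, -18, 0, -87  ⇒  Σ = -354
Area = |Σ|/2 = 177.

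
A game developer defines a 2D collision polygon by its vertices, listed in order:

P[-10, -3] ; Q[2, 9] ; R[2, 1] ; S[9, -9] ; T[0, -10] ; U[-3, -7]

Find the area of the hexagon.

Σ = (-84) + (-16) + (-27) + (-90) + (-30) + (-61) = -308
Area = |Σ|/2 = 154.

154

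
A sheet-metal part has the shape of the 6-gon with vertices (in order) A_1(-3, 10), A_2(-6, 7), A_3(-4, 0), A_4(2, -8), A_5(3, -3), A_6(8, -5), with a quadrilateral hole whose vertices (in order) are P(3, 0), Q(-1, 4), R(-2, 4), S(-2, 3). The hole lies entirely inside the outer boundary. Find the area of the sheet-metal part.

Outer boundary:
Apply Gauss's area formula: 2A = Σ (x_i·y_{i+1} − x_{i+1}·y_i), indices taken mod 6.
Cross-terms: 39, 28, 32, 18, 9, 65  ⇒  Σ = 191
Area = |Σ|/2 = 95.5.
Hole:
Apply Gauss's area formula: 2A = Σ (x_i·y_{i+1} − x_{i+1}·y_i), indices taken mod 4.
Cross-terms: 12, 4, 2, -9  ⇒  Σ = 9
Area = |Σ|/2 = 4.5.
Net area = 95.5 − 4.5 = 91.

91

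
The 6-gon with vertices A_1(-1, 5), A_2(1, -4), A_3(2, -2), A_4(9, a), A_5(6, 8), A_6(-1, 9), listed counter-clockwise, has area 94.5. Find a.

Write out the shoelace sum; only the two edges meeting at A_4 involve a:
2·Area = [(2·a − 9·(-2)) + (9·8 − 6·a)] + 71
       = -4·a + 161 = 189
⇒ a = -7.

-7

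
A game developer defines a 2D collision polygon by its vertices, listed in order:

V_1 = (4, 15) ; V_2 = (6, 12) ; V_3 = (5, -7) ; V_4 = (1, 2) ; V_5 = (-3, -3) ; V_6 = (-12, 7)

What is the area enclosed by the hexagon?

194.5

Apply the shoelace (surveyor's) formula: 2A = Σ (x_i·y_{i+1} − x_{i+1}·y_i), indices taken mod 6.
Cross-terms: -42, -102, 17, 3, -57, -208  ⇒  Σ = -389
Area = |Σ|/2 = 194.5.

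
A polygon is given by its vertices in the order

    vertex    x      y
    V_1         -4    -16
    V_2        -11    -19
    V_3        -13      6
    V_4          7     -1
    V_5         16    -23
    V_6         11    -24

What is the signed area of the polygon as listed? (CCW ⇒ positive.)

Apply Gauss's area formula: 2A = Σ (x_i·y_{i+1} − x_{i+1}·y_i), indices taken mod 6.
Cross-terms: -100, -313, -29, -145, -131, -272  ⇒  Σ = -990
Signed area = Σ/2 = -495 (negative ⇒ clockwise traversal).

-495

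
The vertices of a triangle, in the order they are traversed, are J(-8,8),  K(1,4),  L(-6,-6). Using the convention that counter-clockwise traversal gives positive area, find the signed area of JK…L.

Apply the shoelace formula: 2A = Σ (x_i·y_{i+1} − x_{i+1}·y_i), indices taken mod 3.
Σ = (-40) + (18) + (-96) = -118
Signed area = Σ/2 = -59 (negative ⇒ clockwise traversal).

-59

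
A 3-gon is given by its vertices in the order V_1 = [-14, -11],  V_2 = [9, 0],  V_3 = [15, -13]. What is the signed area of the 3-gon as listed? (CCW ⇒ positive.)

-182.5

Σ = (99) + (-117) + (-347) = -365
Signed area = Σ/2 = -182.5 (negative ⇒ clockwise traversal).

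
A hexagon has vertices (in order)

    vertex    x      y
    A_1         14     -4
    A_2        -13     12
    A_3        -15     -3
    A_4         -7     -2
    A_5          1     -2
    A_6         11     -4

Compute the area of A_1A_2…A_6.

Σ = (116) + (219) + (9) + (16) + (18) + (12) = 390
Area = |Σ|/2 = 195.

195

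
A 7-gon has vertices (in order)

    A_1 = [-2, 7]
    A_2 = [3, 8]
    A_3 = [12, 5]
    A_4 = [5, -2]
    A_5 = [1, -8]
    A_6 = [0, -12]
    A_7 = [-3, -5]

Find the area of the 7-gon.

142

A_1→A_2: (-2)(8) − (3)(7) = -37
A_2→A_3: (3)(5) − (12)(8) = -81
A_3→A_4: (12)(-2) − (5)(5) = -49
A_4→A_5: (5)(-8) − (1)(-2) = -38
A_5→A_6: (1)(-12) − (0)(-8) = -12
A_6→A_7: (0)(-5) − (-3)(-12) = -36
A_7→A_1: (-3)(7) − (-2)(-5) = -31
Σ = -284
Area = |Σ|/2 = 142.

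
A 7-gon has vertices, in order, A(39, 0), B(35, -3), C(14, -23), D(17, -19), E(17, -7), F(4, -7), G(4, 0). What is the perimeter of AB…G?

106

|AB| = √((-4)² + (-3)²) = √25 = 5
|BC| = √((-21)² + (-20)²) = √841 = 29
|CD| = √((3)² + (4)²) = √25 = 5
|DE| = √((0)² + (12)²) = √144 = 12
|EF| = √((-13)² + (0)²) = √169 = 13
|FG| = √((0)² + (7)²) = √49 = 7
|GA| = √((35)² + (0)²) = √1225 = 35
Perimeter = 5 + 29 + 5 + 12 + 13 + 7 + 35 = 106.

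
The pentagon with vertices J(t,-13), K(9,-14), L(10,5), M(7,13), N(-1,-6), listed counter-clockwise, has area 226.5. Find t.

-9

The doubled signed area Σ (x_i y_{i+1} − x_{i+1} y_i) is linear in t.
With t=0 it equals 381; the coefficient of t is -8 (from the two edges through J).
So -8·t + 381 = 2·226.5 = 453 ⇒ t = -9.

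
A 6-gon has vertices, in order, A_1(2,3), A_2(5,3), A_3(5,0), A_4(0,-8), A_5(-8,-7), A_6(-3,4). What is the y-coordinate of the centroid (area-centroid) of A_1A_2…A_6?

-37/18

Apply the surveyor's formula. First the cross-terms c_i = x_i·y_{i+1} − x_{i+1}·y_i:
  -9, -15, -40, -64, -53, -17  ⇒  2A = -198, A = -99.
Then Σ (y_i + y_{i+1})·c_i = 1221, so ȳ = 1221 / (6·(-99)) = -37/18.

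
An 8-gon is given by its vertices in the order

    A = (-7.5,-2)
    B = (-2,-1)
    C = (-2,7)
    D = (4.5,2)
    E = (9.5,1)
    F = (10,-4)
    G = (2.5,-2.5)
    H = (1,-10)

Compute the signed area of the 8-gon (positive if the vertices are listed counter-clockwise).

-112.5

A→B: (-7.5)(-1) − (-2)(-2) = 3.5
B→C: (-2)(7) − (-2)(-1) = -16
C→D: (-2)(2) − (4.5)(7) = -35.5
D→E: (4.5)(1) − (9.5)(2) = -14.5
E→F: (9.5)(-4) − (10)(1) = -48
F→G: (10)(-2.5) − (2.5)(-4) = -15
G→H: (2.5)(-10) − (1)(-2.5) = -22.5
H→A: (1)(-2) − (-7.5)(-10) = -77
Σ = -225
Signed area = Σ/2 = -112.5 (negative ⇒ clockwise traversal).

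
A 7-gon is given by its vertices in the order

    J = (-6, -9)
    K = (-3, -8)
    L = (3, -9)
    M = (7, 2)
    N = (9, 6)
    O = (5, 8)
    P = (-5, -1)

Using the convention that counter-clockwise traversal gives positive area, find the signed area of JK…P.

140.5

Apply Gauss's area formula: 2A = Σ (x_i·y_{i+1} − x_{i+1}·y_i), indices taken mod 7.
Σ = (21) + (51) + (69) + (24) + (42) + (35) + (39) = 281
Signed area = Σ/2 = 140.5 (positive ⇒ counter-clockwise traversal).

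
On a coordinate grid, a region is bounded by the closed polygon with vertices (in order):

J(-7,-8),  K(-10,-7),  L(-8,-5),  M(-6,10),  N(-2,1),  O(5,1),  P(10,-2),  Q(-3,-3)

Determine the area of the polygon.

96.5

Apply the shoelace formula: 2A = Σ (x_i·y_{i+1} − x_{i+1}·y_i), indices taken mod 8.
Σ = (-31) + (-6) + (-110) + (14) + (-7) + (-20) + (-36) + (3) = -193
Area = |Σ|/2 = 96.5.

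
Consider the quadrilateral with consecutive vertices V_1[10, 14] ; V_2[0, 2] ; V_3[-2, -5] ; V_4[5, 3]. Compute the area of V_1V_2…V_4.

Apply the shoelace (surveyor's) formula: 2A = Σ (x_i·y_{i+1} − x_{i+1}·y_i), indices taken mod 4.
Σ = (20) + (4) + (19) + (40) = 83
Area = |Σ|/2 = 41.5.

41.5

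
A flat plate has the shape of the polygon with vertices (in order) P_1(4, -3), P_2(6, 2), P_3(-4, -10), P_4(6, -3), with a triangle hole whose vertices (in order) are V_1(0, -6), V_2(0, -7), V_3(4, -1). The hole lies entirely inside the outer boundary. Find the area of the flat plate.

Outer boundary:
Cross-terms: 26, -52, 72, -6  ⇒  Σ = 40
Area = |Σ|/2 = 20.
Hole:
V_1→V_2: (0)(-7) − (0)(-6) = 0
V_2→V_3: (0)(-1) − (4)(-7) = 28
V_3→V_1: (4)(-6) − (0)(-1) = -24
Σ = 4
Area = |Σ|/2 = 2.
Net area = 20 − 2 = 18.

18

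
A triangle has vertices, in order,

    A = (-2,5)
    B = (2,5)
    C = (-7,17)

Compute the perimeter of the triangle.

32

|AB| = √((4)² + (0)²) = √16 = 4
|BC| = √((-9)² + (12)²) = √225 = 15
|CA| = √((5)² + (-12)²) = √169 = 13
Perimeter = 4 + 15 + 13 = 32.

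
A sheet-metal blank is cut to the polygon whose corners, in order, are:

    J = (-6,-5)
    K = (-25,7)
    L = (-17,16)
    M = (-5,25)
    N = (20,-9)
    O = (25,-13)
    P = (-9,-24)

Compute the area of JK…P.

Apply the surveyor's formula: 2A = Σ (x_i·y_{i+1} − x_{i+1}·y_i), indices taken mod 7.
Σ = (-167) + (-281) + (-345) + (-455) + (-35) + (-717) + (-99) = -2099
Area = |Σ|/2 = 1049.5.

1049.5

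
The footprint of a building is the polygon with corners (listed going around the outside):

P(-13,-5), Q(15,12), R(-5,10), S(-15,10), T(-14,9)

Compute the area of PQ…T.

210.5

Apply the shoelace formula: 2A = Σ (x_i·y_{i+1} − x_{i+1}·y_i), indices taken mod 5.
Cross-terms: -81, 210, 100, 5, 187  ⇒  Σ = 421
Area = |Σ|/2 = 210.5.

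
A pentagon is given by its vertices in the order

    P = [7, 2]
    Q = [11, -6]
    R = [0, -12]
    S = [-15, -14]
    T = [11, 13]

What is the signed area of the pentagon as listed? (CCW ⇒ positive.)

Σ = (-64) + (-132) + (-180) + (-41) + (-69) = -486
Signed area = Σ/2 = -243 (negative ⇒ clockwise traversal).

-243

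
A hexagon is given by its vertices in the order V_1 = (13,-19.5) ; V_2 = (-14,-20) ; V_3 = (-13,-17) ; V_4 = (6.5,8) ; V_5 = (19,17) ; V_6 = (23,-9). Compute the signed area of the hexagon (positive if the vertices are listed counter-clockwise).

-741.75

Apply the shoelace (surveyor's) formula: 2A = Σ (x_i·y_{i+1} − x_{i+1}·y_i), indices taken mod 6.
Cross-terms: -533, -22, 6.5, -41.5, -562, -331.5  ⇒  Σ = -1483.5
Signed area = Σ/2 = -741.75 (negative ⇒ clockwise traversal).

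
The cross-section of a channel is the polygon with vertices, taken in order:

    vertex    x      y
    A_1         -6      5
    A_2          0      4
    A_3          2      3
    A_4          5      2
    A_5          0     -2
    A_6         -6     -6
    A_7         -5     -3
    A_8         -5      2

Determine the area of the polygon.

57.5

Apply Gauss's area formula: 2A = Σ (x_i·y_{i+1} − x_{i+1}·y_i), indices taken mod 8.
Σ = (-24) + (-8) + (-11) + (-10) + (-12) + (-12) + (-25) + (-13) = -115
Area = |Σ|/2 = 57.5.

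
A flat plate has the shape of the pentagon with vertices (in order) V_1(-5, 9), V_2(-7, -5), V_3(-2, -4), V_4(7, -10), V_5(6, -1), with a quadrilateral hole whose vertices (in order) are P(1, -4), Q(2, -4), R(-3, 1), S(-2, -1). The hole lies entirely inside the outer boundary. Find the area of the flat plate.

Outer boundary:
Apply Gauss's area formula: 2A = Σ (x_i·y_{i+1} − x_{i+1}·y_i), indices taken mod 5.
V_1→V_2: (-5)(-5) − (-7)(9) = 88
V_2→V_3: (-7)(-4) − (-2)(-5) = 18
V_3→V_4: (-2)(-10) − (7)(-4) = 48
V_4→V_5: (7)(-1) − (6)(-10) = 53
V_5→V_1: (6)(9) − (-5)(-1) = 49
Σ = 256
Area = |Σ|/2 = 128.
Hole:
Cross-terms: 4, -10, 5, 9  ⇒  Σ = 8
Area = |Σ|/2 = 4.
Net area = 128 − 4 = 124.

124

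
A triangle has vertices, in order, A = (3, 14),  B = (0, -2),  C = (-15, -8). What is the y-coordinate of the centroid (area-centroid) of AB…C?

Apply the shoelace (surveyor's) formula. First the cross-terms c_i = x_i·y_{i+1} − x_{i+1}·y_i:
  -6, -30, -186  ⇒  2A = -222, A = -111.
Then Σ (y_i + y_{i+1})·c_i = -888, so ȳ = -888 / (6·(-111)) = 4/3.

4/3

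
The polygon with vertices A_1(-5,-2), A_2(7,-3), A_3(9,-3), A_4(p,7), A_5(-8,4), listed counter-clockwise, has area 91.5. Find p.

-1

The doubled signed area Σ (x_i y_{i+1} − x_{i+1} y_i) is linear in p.
With p=0 it equals 190; the coefficient of p is 7 (from the two edges through A_4).
So 7·p + 190 = 2·91.5 = 183 ⇒ p = -1.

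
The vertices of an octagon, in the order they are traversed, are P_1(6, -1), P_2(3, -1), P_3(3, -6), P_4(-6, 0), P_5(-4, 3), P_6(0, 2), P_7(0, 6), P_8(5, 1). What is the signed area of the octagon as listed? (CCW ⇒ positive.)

-60.5

Apply the shoelace (surveyor's) formula: 2A = Σ (x_i·y_{i+1} − x_{i+1}·y_i), indices taken mod 8.
Cross-terms: -3, -15, -36, -18, -8, 0, -30, -11  ⇒  Σ = -121
Signed area = Σ/2 = -60.5 (negative ⇒ clockwise traversal).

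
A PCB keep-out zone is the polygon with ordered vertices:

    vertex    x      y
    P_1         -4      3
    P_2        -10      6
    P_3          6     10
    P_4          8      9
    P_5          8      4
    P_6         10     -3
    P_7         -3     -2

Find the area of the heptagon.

Cross-terms: 6, -136, -26, -40, -64, -29, -17  ⇒  Σ = -306
Area = |Σ|/2 = 153.

153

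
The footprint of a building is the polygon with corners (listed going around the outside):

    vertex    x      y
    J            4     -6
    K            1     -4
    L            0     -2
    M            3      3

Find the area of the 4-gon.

Apply the shoelace formula: 2A = Σ (x_i·y_{i+1} − x_{i+1}·y_i), indices taken mod 4.
J→K: (4)(-4) − (1)(-6) = -10
K→L: (1)(-2) − (0)(-4) = -2
L→M: (0)(3) − (3)(-2) = 6
M→J: (3)(-6) − (4)(3) = -30
Σ = -36
Area = |Σ|/2 = 18.

18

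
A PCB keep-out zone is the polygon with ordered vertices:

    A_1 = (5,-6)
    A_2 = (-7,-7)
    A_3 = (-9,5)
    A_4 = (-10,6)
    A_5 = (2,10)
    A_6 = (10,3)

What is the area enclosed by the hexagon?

Cross-terms: -77, -98, -4, -112, -94, -75  ⇒  Σ = -460
Area = |Σ|/2 = 230.

230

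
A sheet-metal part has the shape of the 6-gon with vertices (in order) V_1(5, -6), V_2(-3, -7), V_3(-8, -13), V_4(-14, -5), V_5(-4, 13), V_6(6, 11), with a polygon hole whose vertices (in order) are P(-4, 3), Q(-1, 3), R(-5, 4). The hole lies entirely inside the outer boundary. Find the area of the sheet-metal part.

312

Outer boundary:
Apply Gauss's area formula: 2A = Σ (x_i·y_{i+1} − x_{i+1}·y_i), indices taken mod 6.
Σ = (-53) + (-17) + (-142) + (-202) + (-122) + (-91) = -627
Area = |Σ|/2 = 313.5.
Hole:
Σ = (-9) + (11) + (1) = 3
Area = |Σ|/2 = 1.5.
Net area = 313.5 − 1.5 = 312.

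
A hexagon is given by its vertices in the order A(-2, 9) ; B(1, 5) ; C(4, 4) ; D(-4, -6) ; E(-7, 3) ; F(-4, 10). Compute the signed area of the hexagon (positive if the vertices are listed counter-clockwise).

Apply Gauss's area formula: 2A = Σ (x_i·y_{i+1} − x_{i+1}·y_i), indices taken mod 6.
Cross-terms: -19, -16, -8, -54, -58, -16  ⇒  Σ = -171
Signed area = Σ/2 = -85.5 (negative ⇒ clockwise traversal).

-85.5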